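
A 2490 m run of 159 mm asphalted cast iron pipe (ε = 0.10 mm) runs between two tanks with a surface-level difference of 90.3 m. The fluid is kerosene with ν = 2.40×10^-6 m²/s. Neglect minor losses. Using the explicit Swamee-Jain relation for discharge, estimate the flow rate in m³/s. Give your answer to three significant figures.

Q ≈ 0.0474 m³/s

Swamee-Jain (Type II): Q = -0.965·√(gD⁵h_f/L)·ln[ε/(3.7D) + √(3.17ν²L/(gD³h_f))]
√(gD⁵h_f/L) = √(9.81·0.159⁵·90.3/2490) = 0.006013
ε/(3.7D) = 1.70×10^-4; √(3.17ν²L/(gD³h_f)) = 1.13×10^-4
Q = -0.965·0.006013·ln(2.830×10^-4) = 0.04741 m³/s
Check: V = 2.39 m/s, Re = 1.58×10^5, f = 0.01998, h_f = 90.9 m ≈ 90.3 m ✓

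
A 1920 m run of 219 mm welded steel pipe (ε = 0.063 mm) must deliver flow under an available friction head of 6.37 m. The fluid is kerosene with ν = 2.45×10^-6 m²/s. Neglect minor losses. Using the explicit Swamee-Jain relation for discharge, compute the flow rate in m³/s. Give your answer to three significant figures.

Q ≈ 0.0315 m³/s

Swamee-Jain (Type II): Q = -0.965·√(gD⁵h_f/L)·ln[ε/(3.7D) + √(3.17ν²L/(gD³h_f))]
√(gD⁵h_f/L) = √(9.81·0.219⁵·6.37/1920) = 0.004049
ε/(3.7D) = 7.77×10^-5; √(3.17ν²L/(gD³h_f)) = 2.36×10^-4
Q = -0.965·0.004049·ln(3.137×10^-4) = 0.03152 m³/s
Check: V = 0.837 m/s, Re = 7.48×10^4, f = 0.02036, h_f = 6.37 m ≈ 6.37 m ✓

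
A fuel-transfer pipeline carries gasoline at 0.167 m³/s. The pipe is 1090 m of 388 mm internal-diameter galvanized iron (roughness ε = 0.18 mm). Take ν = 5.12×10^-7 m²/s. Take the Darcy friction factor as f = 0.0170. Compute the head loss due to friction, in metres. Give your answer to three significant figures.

V = 4Q/(πD²) = 4·0.167/(π·0.388²) = 1.412 m/s
h_f = f(L/D)V²/(2g) = 0.01700·(1090/0.388)·1.412²/(2·9.81) = 4.856 m

h_f ≈ 4.86 m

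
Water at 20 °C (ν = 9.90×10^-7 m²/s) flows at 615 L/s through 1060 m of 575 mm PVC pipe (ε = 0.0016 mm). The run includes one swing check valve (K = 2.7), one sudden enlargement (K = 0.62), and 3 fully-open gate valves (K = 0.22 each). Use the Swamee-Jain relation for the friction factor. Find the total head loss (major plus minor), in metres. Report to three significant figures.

H_L ≈ 6.98 m

V = 4Q/(πD²) = 2.368 m/s; V²/2g = 0.2859 m
Re = 1.38×10^6, ε/D = 2.78×10^-6 → f = 0.01109 (Swamee-Jain)
Major: h_f = f(L/D)·V²/2g = 0.01109·1843·0.2859 = 5.847 m
Minor: ΣK = 3.98; h_m = ΣK·V²/2g = 1.138 m
Total H_L = 5.847 + 1.138 = 6.985 m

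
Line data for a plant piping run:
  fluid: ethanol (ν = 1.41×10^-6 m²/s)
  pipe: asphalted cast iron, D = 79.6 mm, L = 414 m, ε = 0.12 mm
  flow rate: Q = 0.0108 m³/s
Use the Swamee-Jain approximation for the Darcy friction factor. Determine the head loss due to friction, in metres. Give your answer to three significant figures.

h_f ≈ 29.5 m

V = 4Q/(πD²) = 4·0.0108/(π·0.0796²) = 2.170 m/s
Re = VD/ν = 2.170·0.0796/1.41×10^-6 = 1.23×10^5 → turbulent
ε/D = 0.12/79.6 = 0.00151
Swamee-Jain: f = 0.02363
h_f = f(L/D)V²/(2g) = 0.02363·(414/0.0796)·2.170²/(2·9.81) = 29.50 m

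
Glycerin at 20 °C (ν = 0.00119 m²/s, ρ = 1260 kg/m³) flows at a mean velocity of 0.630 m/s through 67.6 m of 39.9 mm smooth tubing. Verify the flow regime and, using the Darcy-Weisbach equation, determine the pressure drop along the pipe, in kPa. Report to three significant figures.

Re = VD/ν = 0.630·0.03990/0.00119 = 21.1 → laminar (Re < 2300)
f = 64/Re = 3.030
h_f = f(L/D)V²/(2g) = 3.030·(67.6/0.03990)·0.630²/(2·9.81) = 103.8 m
Δp = ρg·h_f = 1260·9.81·103.8 = 1284 kPa

Δp ≈ 1280 kPa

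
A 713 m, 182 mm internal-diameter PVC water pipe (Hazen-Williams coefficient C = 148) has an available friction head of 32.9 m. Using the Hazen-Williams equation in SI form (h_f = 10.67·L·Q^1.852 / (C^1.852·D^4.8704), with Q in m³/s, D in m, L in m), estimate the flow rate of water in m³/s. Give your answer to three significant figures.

Rearranging: Q = [h_f·C^1.852·D^4.8704 / (10.67·L)]^(1/1.852)
Q = [32.9·148^1.852·0.182^4.8704 / (10.67·713)]^0.540 = 0.08870 m³/s

Q ≈ 0.0887 m³/s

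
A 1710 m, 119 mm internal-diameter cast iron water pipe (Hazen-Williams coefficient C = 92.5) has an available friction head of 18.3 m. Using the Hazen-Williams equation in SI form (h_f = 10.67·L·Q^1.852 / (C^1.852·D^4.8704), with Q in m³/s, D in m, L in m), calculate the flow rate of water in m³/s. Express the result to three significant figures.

Q ≈ 0.00824 m³/s

Rearranging: Q = [h_f·C^1.852·D^4.8704 / (10.67·L)]^(1/1.852)
Q = [18.3·92.5^1.852·0.119^4.8704 / (10.67·1710)]^0.540 = 0.008238 m³/s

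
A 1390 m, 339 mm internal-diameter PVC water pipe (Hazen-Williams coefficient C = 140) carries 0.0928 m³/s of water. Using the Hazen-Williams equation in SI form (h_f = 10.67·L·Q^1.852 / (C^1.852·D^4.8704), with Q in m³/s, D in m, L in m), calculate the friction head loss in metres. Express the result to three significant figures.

h_f ≈ 3.74 m

h_f = 10.67·1390·0.0928^1.852 / (140^1.852·0.339^4.8704) = 3.737 m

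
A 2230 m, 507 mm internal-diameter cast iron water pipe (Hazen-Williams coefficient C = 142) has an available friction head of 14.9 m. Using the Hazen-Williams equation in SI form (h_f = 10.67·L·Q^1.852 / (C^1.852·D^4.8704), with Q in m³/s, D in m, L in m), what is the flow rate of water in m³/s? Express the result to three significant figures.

Q ≈ 0.443 m³/s

Rearranging: Q = [h_f·C^1.852·D^4.8704 / (10.67·L)]^(1/1.852)
Q = [14.9·142^1.852·0.507^4.8704 / (10.67·2230)]^0.540 = 0.4435 m³/s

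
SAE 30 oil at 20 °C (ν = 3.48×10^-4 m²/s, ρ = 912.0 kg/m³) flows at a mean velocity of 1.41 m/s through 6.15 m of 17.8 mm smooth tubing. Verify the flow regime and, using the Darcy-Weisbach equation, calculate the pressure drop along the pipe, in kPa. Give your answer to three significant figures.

Δp ≈ 278 kPa

Re = VD/ν = 1.41·0.01780/3.48×10^-4 = 72.1 → laminar (Re < 2300)
f = 64/Re = 0.8874
h_f = f(L/D)V²/(2g) = 0.8874·(6.15/0.01780)·1.41²/(2·9.81) = 31.07 m
Δp = ρg·h_f = 912.0·9.81·31.07 = 278.0 kPa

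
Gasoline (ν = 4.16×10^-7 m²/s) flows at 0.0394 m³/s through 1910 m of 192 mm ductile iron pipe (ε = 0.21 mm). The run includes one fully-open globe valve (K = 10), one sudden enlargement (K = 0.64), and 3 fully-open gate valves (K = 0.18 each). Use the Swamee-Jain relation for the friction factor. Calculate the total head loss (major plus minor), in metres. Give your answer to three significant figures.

H_L ≈ 20.4 m

V = 4Q/(πD²) = 1.361 m/s; V²/2g = 0.09439 m
Re = 6.28×10^5, ε/D = 0.00109 → f = 0.02063 (Swamee-Jain)
Major: h_f = f(L/D)·V²/2g = 0.02063·9948·0.09439 = 19.37 m
Minor: ΣK = 11.2; h_m = ΣK·V²/2g = 1.055 m
Total H_L = 19.37 + 1.055 = 20.43 m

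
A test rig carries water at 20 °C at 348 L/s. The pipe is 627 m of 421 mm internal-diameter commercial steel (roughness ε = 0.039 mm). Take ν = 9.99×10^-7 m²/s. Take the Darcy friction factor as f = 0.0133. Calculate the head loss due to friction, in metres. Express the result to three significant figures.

V = 4Q/(πD²) = 4·0.348/(π·0.421²) = 2.500 m/s
h_f = f(L/D)V²/(2g) = 0.01330·(627/0.421)·2.500²/(2·9.81) = 6.309 m

h_f ≈ 6.31 m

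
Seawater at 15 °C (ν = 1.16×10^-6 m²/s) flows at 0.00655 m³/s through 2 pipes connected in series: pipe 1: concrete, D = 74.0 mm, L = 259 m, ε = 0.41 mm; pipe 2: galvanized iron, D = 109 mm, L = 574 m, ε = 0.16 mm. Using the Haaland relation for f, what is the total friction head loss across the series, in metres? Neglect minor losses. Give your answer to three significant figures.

Pipe 1: V = 1.523 m/s, Re = 9.72×10^4, ε/D = 0.00554, f = 0.03222, h_1 = f(L/D)V²/2g = 13.33 m
Pipe 2: V = 0.7019 m/s, Re = 6.60×10^4, ε/D = 0.00147, f = 0.02428, h_2 = f(L/D)V²/2g = 3.211 m
Series → Q common, losses add: H = Σh = 16.54 m

H ≈ 16.5 m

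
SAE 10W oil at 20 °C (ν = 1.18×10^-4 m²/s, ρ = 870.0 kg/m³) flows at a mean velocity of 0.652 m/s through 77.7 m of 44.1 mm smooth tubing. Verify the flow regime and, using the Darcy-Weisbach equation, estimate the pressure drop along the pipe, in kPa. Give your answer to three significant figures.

Re = VD/ν = 0.652·0.04410/1.18×10^-4 = 244 → laminar (Re < 2300)
f = 64/Re = 0.2626
h_f = f(L/D)V²/(2g) = 0.2626·(77.7/0.04410)·0.652²/(2·9.81) = 10.03 m
Δp = ρg·h_f = 870.0·9.81·10.03 = 85.57 kPa

Δp ≈ 85.6 kPa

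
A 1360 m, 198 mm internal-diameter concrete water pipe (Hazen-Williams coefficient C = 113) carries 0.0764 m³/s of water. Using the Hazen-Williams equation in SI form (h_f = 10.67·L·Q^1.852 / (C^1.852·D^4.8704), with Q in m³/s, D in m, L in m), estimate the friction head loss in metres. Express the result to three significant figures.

h_f ≈ 52.0 m

h_f = 10.67·1360·0.0764^1.852 / (113^1.852·0.198^4.8704) = 52.05 m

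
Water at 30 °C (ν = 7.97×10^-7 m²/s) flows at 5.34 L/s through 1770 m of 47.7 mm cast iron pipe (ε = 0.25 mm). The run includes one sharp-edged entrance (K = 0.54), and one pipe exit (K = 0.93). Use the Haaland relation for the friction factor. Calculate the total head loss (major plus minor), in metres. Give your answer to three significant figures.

H_L ≈ 530 m

V = 4Q/(πD²) = 2.988 m/s; V²/2g = 0.4551 m
Re = 1.79×10^5, ε/D = 0.00524 → f = 0.03133 (Haaland)
Major: h_f = f(L/D)·V²/2g = 0.03133·37107·0.4551 = 529.2 m
Minor: ΣK = 1.47; h_m = ΣK·V²/2g = 0.6690 m
Total H_L = 529.2 + 0.6690 = 529.9 m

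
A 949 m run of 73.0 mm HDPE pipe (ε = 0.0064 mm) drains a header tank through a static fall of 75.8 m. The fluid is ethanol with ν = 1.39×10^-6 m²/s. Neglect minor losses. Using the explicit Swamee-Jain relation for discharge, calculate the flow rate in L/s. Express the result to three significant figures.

Swamee-Jain (Type II): Q = -0.965·√(gD⁵h_f/L)·ln[ε/(3.7D) + √(3.17ν²L/(gD³h_f))]
√(gD⁵h_f/L) = √(9.81·0.0730⁵·75.8/949) = 0.001275
ε/(3.7D) = 2.37×10^-5; √(3.17ν²L/(gD³h_f)) = 1.42×10^-4
Q = -0.965·0.001275·ln(1.654×10^-4) = 0.01071 m³/s
Check: V = 2.56 m/s, Re = 1.34×10^5, f = 0.01742, h_f = 75.6 m ≈ 75.8 m ✓

Q ≈ 10.7 L/s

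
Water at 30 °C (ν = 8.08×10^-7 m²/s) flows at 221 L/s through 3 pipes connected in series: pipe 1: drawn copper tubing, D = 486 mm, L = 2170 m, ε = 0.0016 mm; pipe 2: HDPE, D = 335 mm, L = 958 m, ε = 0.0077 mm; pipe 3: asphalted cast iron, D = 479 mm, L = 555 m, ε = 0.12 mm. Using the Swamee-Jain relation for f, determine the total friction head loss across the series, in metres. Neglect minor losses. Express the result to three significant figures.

H ≈ 16.4 m

Pipe 1: V = 1.191 m/s, Re = 7.17×10^5, ε/D = 3.29×10^-6, f = 0.01235, h_1 = f(L/D)V²/2g = 3.990 m
Pipe 2: V = 2.507 m/s, Re = 1.04×10^6, ε/D = 2.30×10^-5, f = 0.01208, h_2 = f(L/D)V²/2g = 11.07 m
Pipe 3: V = 1.226 m/s, Re = 7.27×10^5, ε/D = 2.51×10^-4, f = 0.01556, h_3 = f(L/D)V²/2g = 1.382 m
Series → Q common, losses add: H = Σh = 16.44 m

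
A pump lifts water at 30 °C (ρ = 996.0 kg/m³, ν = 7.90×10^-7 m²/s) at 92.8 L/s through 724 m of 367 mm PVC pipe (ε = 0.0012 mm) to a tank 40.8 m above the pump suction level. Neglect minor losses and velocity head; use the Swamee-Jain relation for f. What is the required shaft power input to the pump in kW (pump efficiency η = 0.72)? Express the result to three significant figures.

P_shaft ≈ 52.7 kW

V = 4Q/(πD²) = 0.8773 m/s; Re = 4.08×10^5; ε/D = 3.27×10^-6; f = 0.01363
h_f = f(L/D)V²/2g = 1.055 m
Total head H = z + h_f = 40.8 + 1.055 = 41.85 m
P_hyd = ρgQH = 996.0·9.81·0.0928·41.85 = 37.95 kW
P_shaft = P_hyd/η = 37.95/0.72 = 52.71 kW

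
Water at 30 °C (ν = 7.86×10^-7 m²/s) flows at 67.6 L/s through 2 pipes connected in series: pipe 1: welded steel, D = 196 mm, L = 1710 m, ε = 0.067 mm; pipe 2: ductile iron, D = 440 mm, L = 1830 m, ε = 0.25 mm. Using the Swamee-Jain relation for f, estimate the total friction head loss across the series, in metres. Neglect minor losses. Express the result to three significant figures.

Pipe 1: V = 2.240 m/s, Re = 5.59×10^5, ε/D = 3.42×10^-4, f = 0.01658, h_1 = f(L/D)V²/2g = 37.02 m
Pipe 2: V = 0.4446 m/s, Re = 2.49×10^5, ε/D = 5.68×10^-4, f = 0.01895, h_2 = f(L/D)V²/2g = 0.7941 m
Series → Q common, losses add: H = Σh = 37.81 m

H ≈ 37.8 m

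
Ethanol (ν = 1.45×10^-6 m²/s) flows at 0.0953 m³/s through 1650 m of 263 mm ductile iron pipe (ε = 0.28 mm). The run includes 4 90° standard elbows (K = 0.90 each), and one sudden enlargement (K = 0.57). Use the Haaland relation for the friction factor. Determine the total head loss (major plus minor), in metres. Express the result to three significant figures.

H_L ≈ 21.1 m

V = 4Q/(πD²) = 1.754 m/s; V²/2g = 0.1568 m
Re = 3.18×10^5, ε/D = 0.00106 → f = 0.02075 (Haaland)
Major: h_f = f(L/D)·V²/2g = 0.02075·6274·0.1568 = 20.42 m
Minor: ΣK = 4.17; h_m = ΣK·V²/2g = 0.6541 m
Total H_L = 20.42 + 0.6541 = 21.07 m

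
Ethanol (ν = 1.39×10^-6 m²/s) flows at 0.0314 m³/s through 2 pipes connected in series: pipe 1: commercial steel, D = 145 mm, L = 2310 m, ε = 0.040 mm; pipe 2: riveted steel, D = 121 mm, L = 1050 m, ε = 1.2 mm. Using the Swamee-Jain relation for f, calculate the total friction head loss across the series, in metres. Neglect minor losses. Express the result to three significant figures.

Pipe 1: V = 1.902 m/s, Re = 1.98×10^5, ε/D = 2.76×10^-4, f = 0.01765, h_1 = f(L/D)V²/2g = 51.83 m
Pipe 2: V = 2.731 m/s, Re = 2.38×10^5, ε/D = 0.00992, f = 0.03819, h_2 = f(L/D)V²/2g = 126.0 m
Series → Q common, losses add: H = Σh = 177.8 m

H ≈ 178 m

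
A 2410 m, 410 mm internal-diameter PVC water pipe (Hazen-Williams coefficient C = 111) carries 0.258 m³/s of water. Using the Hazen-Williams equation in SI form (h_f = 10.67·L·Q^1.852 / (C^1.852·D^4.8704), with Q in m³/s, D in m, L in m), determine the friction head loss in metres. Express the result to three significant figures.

h_f = 10.67·2410·0.258^1.852 / (111^1.852·0.410^4.8704) = 26.21 m

h_f ≈ 26.2 m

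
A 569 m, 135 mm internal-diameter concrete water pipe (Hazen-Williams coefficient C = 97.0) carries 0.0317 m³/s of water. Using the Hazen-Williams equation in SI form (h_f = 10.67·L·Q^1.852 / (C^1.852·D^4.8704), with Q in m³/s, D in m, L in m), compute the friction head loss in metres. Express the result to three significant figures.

h_f = 10.67·569·0.0317^1.852 / (97.0^1.852·0.135^4.8704) = 36.59 m

h_f ≈ 36.6 m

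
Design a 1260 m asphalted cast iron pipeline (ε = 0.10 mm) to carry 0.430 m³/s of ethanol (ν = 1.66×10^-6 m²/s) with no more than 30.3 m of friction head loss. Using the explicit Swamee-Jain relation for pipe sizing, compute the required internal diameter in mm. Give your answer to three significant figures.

Swamee-Jain (Type III): D = 0.66·[ε^1.25·(LQ²/(gh_f))^4.75 + ν·Q^9.4·(L/(gh_f))^5.2]^0.04
LQ²/(gh_f) = 0.7838; L/(gh_f) = 4.239
Term 1 = ε^1.25·(…)^4.75 = 3.14×10^-6; Term 2 = ν·Q^9.4·(…)^5.2 = 1.09×10^-6
D = 0.66·(3.14×10^-6 + 1.09×10^-6)^0.04 = 0.4023 m = 402 mm
Check: V = 3.38 m/s, Re = 8.20×10^5, f = 0.01543, h_f = 28.2 m ≈ 30.3 m ✓

D ≈ 402 mm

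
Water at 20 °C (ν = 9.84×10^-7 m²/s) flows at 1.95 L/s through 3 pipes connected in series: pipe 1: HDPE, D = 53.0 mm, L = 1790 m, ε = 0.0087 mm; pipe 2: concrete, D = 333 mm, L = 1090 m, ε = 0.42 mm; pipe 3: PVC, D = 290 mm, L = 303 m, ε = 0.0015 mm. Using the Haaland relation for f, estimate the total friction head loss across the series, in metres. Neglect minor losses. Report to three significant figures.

Pipe 1: V = 0.8839 m/s, Re = 4.76×10^4, ε/D = 1.64×10^-4, f = 0.02141, h_1 = f(L/D)V²/2g = 28.79 m
Pipe 2: V = 0.02239 m/s, Re = 7580, ε/D = 0.00126, f = 0.03481, h_2 = f(L/D)V²/2g = 0.002911 m
Pipe 3: V = 0.02952 m/s, Re = 8700, ε/D = 5.17×10^-6, f = 0.03211, h_3 = f(L/D)V²/2g = 0.001490 m
Series → Q common, losses add: H = Σh = 28.80 m

H ≈ 28.8 m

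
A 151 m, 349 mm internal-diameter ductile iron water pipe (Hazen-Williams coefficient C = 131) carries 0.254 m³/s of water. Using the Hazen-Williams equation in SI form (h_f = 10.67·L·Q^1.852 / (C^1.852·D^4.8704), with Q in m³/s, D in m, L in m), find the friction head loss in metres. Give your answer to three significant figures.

h_f ≈ 2.57 m

h_f = 10.67·151·0.254^1.852 / (131^1.852·0.349^4.8704) = 2.572 m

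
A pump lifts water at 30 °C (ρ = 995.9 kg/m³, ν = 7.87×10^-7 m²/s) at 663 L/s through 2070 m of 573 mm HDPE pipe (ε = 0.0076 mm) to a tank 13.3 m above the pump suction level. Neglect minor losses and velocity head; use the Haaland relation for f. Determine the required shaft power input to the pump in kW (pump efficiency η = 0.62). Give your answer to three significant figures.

P_shaft ≈ 277 kW

V = 4Q/(πD²) = 2.571 m/s; Re = 1.87×10^6; ε/D = 1.33×10^-5; f = 0.01083
h_f = f(L/D)V²/2g = 13.18 m
Total head H = z + h_f = 13.3 + 13.18 = 26.48 m
P_hyd = ρgQH = 995.9·9.81·0.663·26.48 = 171.5 kW
P_shaft = P_hyd/η = 171.5/0.62 = 276.7 kW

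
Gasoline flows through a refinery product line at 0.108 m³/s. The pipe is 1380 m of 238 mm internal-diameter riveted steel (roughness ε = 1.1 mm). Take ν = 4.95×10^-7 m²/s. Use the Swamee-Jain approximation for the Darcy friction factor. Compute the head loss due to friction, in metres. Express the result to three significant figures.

h_f ≈ 51.9 m

V = 4Q/(πD²) = 4·0.108/(π·0.238²) = 2.428 m/s
Re = VD/ν = 2.428·0.238/4.95×10^-7 = 1.17×10^6 → turbulent
ε/D = 1.1/238 = 0.00462
Swamee-Jain: f = 0.02980
h_f = f(L/D)V²/(2g) = 0.02980·(1380/0.238)·2.428²/(2·9.81) = 51.90 m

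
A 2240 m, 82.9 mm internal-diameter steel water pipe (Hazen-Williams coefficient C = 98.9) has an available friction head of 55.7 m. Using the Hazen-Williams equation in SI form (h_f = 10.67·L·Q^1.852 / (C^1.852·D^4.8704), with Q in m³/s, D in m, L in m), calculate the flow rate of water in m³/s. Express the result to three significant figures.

Rearranging: Q = [h_f·C^1.852·D^4.8704 / (10.67·L)]^(1/1.852)
Q = [55.7·98.9^1.852·0.0829^4.8704 / (10.67·2240)]^0.540 = 0.005367 m³/s

Q ≈ 0.00537 m³/s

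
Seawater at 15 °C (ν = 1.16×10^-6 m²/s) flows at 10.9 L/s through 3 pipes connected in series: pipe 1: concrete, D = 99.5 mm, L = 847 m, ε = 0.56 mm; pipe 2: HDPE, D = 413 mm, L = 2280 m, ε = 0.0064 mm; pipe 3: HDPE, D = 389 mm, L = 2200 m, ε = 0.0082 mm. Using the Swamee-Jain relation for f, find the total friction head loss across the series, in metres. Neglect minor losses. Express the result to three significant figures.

Pipe 1: V = 1.402 m/s, Re = 1.20×10^5, ε/D = 0.00563, f = 0.03244, h_1 = f(L/D)V²/2g = 27.66 m
Pipe 2: V = 0.08136 m/s, Re = 2.90×10^4, ε/D = 1.55×10^-5, f = 0.02362, h_2 = f(L/D)V²/2g = 0.04399 m
Pipe 3: V = 0.09171 m/s, Re = 3.08×10^4, ε/D = 2.11×10^-5, f = 0.02330, h_3 = f(L/D)V²/2g = 0.05650 m
Series → Q common, losses add: H = Σh = 27.76 m

H ≈ 27.8 m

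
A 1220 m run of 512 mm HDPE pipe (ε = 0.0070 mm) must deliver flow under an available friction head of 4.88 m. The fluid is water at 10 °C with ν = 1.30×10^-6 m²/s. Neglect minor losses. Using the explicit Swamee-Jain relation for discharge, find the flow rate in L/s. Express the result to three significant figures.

Q ≈ 367 L/s

Swamee-Jain (Type II): Q = -0.965·√(gD⁵h_f/L)·ln[ε/(3.7D) + √(3.17ν²L/(gD³h_f))]
√(gD⁵h_f/L) = √(9.81·0.512⁵·4.88/1220) = 0.03716
ε/(3.7D) = 3.70×10^-6; √(3.17ν²L/(gD³h_f)) = 3.19×10^-5
Q = -0.965·0.03716·ln(3.559×10^-5) = 0.3673 m³/s
Check: V = 1.78 m/s, Re = 7.03×10^5, f = 0.01260, h_f = 4.87 m ≈ 4.88 m ✓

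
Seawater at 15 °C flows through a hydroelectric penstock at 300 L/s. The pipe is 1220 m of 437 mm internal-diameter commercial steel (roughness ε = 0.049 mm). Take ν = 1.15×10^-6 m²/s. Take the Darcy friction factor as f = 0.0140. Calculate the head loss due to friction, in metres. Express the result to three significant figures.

V = 4Q/(πD²) = 4·0.300/(π·0.437²) = 2.000 m/s
h_f = f(L/D)V²/(2g) = 0.01400·(1220/0.437)·2.000²/(2·9.81) = 7.970 m

h_f ≈ 7.97 m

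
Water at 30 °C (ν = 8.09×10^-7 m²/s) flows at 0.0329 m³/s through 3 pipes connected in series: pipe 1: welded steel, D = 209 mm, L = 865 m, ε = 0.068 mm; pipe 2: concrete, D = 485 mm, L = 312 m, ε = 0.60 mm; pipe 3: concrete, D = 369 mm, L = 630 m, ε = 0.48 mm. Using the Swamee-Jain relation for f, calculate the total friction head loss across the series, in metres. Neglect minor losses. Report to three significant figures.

Pipe 1: V = 0.9590 m/s, Re = 2.48×10^5, ε/D = 3.25×10^-4, f = 0.01755, h_1 = f(L/D)V²/2g = 3.405 m
Pipe 2: V = 0.1781 m/s, Re = 1.07×10^5, ε/D = 0.00124, f = 0.02301, h_2 = f(L/D)V²/2g = 0.02392 m
Pipe 3: V = 0.3076 m/s, Re = 1.40×10^5, ε/D = 0.00130, f = 0.02276, h_3 = f(L/D)V²/2g = 0.1875 m
Series → Q common, losses add: H = Σh = 3.616 m

H ≈ 3.62 m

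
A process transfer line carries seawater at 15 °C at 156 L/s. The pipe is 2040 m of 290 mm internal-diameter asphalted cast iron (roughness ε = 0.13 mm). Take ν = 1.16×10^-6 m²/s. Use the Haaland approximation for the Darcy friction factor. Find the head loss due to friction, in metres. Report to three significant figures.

V = 4Q/(πD²) = 4·0.156/(π·0.290²) = 2.362 m/s
Re = VD/ν = 2.362·0.290/1.16×10^-6 = 5.90×10^5 → turbulent
ε/D = 0.13/290 = 4.48×10^-4
Haaland: f = 0.01711
h_f = f(L/D)V²/(2g) = 0.01711·(2040/0.290)·2.362²/(2·9.81) = 34.22 m

h_f ≈ 34.2 m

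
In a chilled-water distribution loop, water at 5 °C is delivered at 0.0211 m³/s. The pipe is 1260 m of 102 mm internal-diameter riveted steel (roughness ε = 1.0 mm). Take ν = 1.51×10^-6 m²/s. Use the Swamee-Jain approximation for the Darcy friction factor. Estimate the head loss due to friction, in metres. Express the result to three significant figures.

V = 4Q/(πD²) = 4·0.0211/(π·0.102²) = 2.582 m/s
Re = VD/ν = 2.582·0.102/1.51×10^-6 = 1.74×10^5 → turbulent
ε/D = 1.0/102 = 0.00980
Swamee-Jain: f = 0.03817
h_f = f(L/D)V²/(2g) = 0.03817·(1260/0.102)·2.582²/(2·9.81) = 160.3 m

h_f ≈ 160 m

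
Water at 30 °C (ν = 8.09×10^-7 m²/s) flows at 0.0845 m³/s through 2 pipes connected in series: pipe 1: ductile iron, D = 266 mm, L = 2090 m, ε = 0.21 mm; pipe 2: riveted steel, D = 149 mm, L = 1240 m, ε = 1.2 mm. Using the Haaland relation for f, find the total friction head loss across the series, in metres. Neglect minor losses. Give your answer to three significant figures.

Pipe 1: V = 1.521 m/s, Re = 5.00×10^5, ε/D = 7.89×10^-4, f = 0.01921, h_1 = f(L/D)V²/2g = 17.78 m
Pipe 2: V = 4.846 m/s, Re = 8.93×10^5, ε/D = 0.00805, f = 0.03542, h_2 = f(L/D)V²/2g = 352.8 m
Series → Q common, losses add: H = Σh = 370.6 m

H ≈ 371 m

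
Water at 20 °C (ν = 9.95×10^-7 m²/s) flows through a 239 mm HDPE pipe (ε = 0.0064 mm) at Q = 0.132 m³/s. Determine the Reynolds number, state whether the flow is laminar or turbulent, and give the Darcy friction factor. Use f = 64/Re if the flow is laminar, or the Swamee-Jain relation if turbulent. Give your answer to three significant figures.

V = 4Q/(πD²) = 2.942 m/s
Re = VD/ν = 2.942·0.239/9.95×10^-7 = 7.07×10^5
Re > 4000 → turbulent; ε/D = 2.68×10^-5
Swamee-Jain: f = 0.01283

Re ≈ 7.07×10^5; turbulent; f ≈ 0.0128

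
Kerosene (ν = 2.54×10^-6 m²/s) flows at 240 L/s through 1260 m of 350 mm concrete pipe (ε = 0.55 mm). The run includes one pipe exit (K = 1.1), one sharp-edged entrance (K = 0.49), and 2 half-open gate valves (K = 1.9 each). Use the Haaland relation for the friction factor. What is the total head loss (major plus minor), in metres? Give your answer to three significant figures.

V = 4Q/(πD²) = 2.495 m/s; V²/2g = 0.3172 m
Re = 3.44×10^5, ε/D = 0.00157 → f = 0.02258 (Haaland)
Major: h_f = f(L/D)·V²/2g = 0.02258·3600·0.3172 = 25.78 m
Minor: ΣK = 5.39; h_m = ΣK·V²/2g = 1.709 m
Total H_L = 25.78 + 1.709 = 27.49 m

H_L ≈ 27.5 m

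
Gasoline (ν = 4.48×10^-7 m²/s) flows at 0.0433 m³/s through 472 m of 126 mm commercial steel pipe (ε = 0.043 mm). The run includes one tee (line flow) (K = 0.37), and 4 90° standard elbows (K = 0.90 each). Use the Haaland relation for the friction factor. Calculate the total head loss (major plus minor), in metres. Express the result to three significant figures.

V = 4Q/(πD²) = 3.473 m/s; V²/2g = 0.6146 m
Re = 9.77×10^5, ε/D = 3.41×10^-4 → f = 0.01598 (Haaland)
Major: h_f = f(L/D)·V²/2g = 0.01598·3746·0.6146 = 36.79 m
Minor: ΣK = 3.97; h_m = ΣK·V²/2g = 2.440 m
Total H_L = 36.79 + 2.440 = 39.23 m

H_L ≈ 39.2 m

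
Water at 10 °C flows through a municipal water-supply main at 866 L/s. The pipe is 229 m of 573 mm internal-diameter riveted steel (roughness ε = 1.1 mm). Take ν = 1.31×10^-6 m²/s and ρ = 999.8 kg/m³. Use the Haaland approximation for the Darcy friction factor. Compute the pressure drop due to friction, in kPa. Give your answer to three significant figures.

V = 4Q/(πD²) = 4·0.866/(π·0.573²) = 3.358 m/s
Re = VD/ν = 3.358·0.573/1.31×10^-6 = 1.47×10^6 → turbulent
ε/D = 1.1/573 = 0.00192
Haaland: f = 0.02333
h_f = f(L/D)V²/(2g) = 0.02333·(229/0.573)·3.358²/(2·9.81) = 5.359 m
Δp = ρg·h_f = 999.8·9.81·5.359 = 52.56 kPa

Δp ≈ 52.6 kPa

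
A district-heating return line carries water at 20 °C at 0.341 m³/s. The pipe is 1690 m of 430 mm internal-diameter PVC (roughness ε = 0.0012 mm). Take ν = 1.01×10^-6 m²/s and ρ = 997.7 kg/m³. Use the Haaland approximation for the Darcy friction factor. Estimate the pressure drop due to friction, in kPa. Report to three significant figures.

V = 4Q/(πD²) = 4·0.341/(π·0.430²) = 2.348 m/s
Re = VD/ν = 2.348·0.430/1.01×10^-6 = 1.00×10^6 → turbulent
ε/D = 0.0012/430 = 2.79×10^-6
Haaland: f = 0.01163
h_f = f(L/D)V²/(2g) = 0.01163·(1690/0.430)·2.348²/(2·9.81) = 12.85 m
Δp = ρg·h_f = 997.7·9.81·12.85 = 125.7 kPa

Δp ≈ 126 kPa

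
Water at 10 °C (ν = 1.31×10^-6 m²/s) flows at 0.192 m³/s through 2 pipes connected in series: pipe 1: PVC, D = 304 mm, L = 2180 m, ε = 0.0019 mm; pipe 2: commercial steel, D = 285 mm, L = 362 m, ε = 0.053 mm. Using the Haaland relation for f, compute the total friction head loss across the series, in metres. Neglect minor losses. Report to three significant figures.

Pipe 1: V = 2.645 m/s, Re = 6.14×10^5, ε/D = 6.25×10^-6, f = 0.01268, h_1 = f(L/D)V²/2g = 32.42 m
Pipe 2: V = 3.010 m/s, Re = 6.55×10^5, ε/D = 1.86×10^-4, f = 0.01483, h_2 = f(L/D)V²/2g = 8.699 m
Series → Q common, losses add: H = Σh = 41.12 m

H ≈ 41.1 m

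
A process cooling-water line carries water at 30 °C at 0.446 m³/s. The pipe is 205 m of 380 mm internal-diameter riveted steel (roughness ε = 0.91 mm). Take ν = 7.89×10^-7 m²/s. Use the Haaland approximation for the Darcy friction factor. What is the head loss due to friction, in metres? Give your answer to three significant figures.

h_f ≈ 10.5 m

V = 4Q/(πD²) = 4·0.446/(π·0.380²) = 3.933 m/s
Re = VD/ν = 3.933·0.380/7.89×10^-7 = 1.89×10^6 → turbulent
ε/D = 0.91/380 = 0.00239
Haaland: f = 0.02471
h_f = f(L/D)V²/(2g) = 0.02471·(205/0.380)·3.933²/(2·9.81) = 10.51 m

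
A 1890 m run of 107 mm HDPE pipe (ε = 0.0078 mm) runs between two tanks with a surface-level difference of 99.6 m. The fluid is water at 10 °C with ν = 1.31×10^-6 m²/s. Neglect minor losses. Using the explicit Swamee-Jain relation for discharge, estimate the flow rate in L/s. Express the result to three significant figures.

Q ≈ 23.6 L/s

Swamee-Jain (Type II): Q = -0.965·√(gD⁵h_f/L)·ln[ε/(3.7D) + √(3.17ν²L/(gD³h_f))]
√(gD⁵h_f/L) = √(9.81·0.107⁵·99.6/1890) = 0.002693
ε/(3.7D) = 1.97×10^-5; √(3.17ν²L/(gD³h_f)) = 9.27×10^-5
Q = -0.965·0.002693·ln(1.124×10^-4) = 0.02363 m³/s
Check: V = 2.63 m/s, Re = 2.15×10^5, f = 0.01598, h_f = 99.4 m ≈ 99.6 m ✓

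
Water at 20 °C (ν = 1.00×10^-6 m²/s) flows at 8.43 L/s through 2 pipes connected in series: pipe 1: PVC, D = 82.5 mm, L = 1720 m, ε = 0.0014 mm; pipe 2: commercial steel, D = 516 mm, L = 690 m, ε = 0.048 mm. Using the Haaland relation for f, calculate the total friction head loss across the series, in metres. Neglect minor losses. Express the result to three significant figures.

H ≈ 44.8 m

Pipe 1: V = 1.577 m/s, Re = 1.30×10^5, ε/D = 1.70×10^-5, f = 0.01696, h_1 = f(L/D)V²/2g = 44.82 m
Pipe 2: V = 0.04031 m/s, Re = 2.08×10^4, ε/D = 9.30×10^-5, f = 0.02565, h_2 = f(L/D)V²/2g = 0.002841 m
Series → Q common, losses add: H = Σh = 44.82 m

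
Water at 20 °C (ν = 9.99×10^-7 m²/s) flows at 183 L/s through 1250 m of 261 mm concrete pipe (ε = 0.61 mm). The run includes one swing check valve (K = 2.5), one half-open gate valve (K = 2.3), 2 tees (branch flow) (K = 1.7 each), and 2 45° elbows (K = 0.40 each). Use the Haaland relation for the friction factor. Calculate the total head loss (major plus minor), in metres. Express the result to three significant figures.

V = 4Q/(πD²) = 3.420 m/s; V²/2g = 0.5963 m
Re = 8.94×10^5, ε/D = 0.00234 → f = 0.02463 (Haaland)
Major: h_f = f(L/D)·V²/2g = 0.02463·4789·0.5963 = 70.35 m
Minor: ΣK = 9.00; h_m = ΣK·V²/2g = 5.367 m
Total H_L = 70.35 + 5.367 = 75.72 m

H_L ≈ 75.7 m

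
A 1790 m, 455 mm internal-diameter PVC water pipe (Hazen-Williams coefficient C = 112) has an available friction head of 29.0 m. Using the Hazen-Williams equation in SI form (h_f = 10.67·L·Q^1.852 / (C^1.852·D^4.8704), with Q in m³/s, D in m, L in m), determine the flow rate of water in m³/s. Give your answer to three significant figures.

Q ≈ 0.425 m³/s

Rearranging: Q = [h_f·C^1.852·D^4.8704 / (10.67·L)]^(1/1.852)
Q = [29.0·112^1.852·0.455^4.8704 / (10.67·1790)]^0.540 = 0.4245 m³/s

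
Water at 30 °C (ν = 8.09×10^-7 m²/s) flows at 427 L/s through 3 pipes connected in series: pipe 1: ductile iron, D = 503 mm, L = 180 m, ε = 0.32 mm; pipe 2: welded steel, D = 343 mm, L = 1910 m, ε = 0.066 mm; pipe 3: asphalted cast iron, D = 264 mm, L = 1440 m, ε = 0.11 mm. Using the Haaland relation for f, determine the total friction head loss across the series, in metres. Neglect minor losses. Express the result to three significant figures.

Pipe 1: V = 2.149 m/s, Re = 1.34×10^6, ε/D = 6.36×10^-4, f = 0.01795, h_1 = f(L/D)V²/2g = 1.512 m
Pipe 2: V = 4.621 m/s, Re = 1.96×10^6, ε/D = 1.92×10^-4, f = 0.01412, h_2 = f(L/D)V²/2g = 85.56 m
Pipe 3: V = 7.801 m/s, Re = 2.55×10^6, ε/D = 4.17×10^-4, f = 0.01627, h_3 = f(L/D)V²/2g = 275.3 m
Series → Q common, losses add: H = Σh = 362.3 m

H ≈ 362 m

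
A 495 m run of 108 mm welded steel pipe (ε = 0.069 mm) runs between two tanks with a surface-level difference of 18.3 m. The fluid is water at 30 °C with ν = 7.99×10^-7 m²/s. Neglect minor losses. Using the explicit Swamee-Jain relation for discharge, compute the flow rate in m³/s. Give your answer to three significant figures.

Swamee-Jain (Type II): Q = -0.965·√(gD⁵h_f/L)·ln[ε/(3.7D) + √(3.17ν²L/(gD³h_f))]
√(gD⁵h_f/L) = √(9.81·0.108⁵·18.3/495) = 0.002308
ε/(3.7D) = 1.73×10^-4; √(3.17ν²L/(gD³h_f)) = 6.66×10^-5
Q = -0.965·0.002308·ln(2.392×10^-4) = 0.01857 m³/s
Check: V = 2.03 m/s, Re = 2.74×10^5, f = 0.01919, h_f = 18.4 m ≈ 18.3 m ✓

Q ≈ 0.0186 m³/s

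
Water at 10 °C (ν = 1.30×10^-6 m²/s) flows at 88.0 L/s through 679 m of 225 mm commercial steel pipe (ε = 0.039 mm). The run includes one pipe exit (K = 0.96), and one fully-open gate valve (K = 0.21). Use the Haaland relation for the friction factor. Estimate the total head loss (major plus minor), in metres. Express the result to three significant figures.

V = 4Q/(πD²) = 2.213 m/s; V²/2g = 0.2497 m
Re = 3.83×10^5, ε/D = 1.73×10^-4 → f = 0.01543 (Haaland)
Major: h_f = f(L/D)·V²/2g = 0.01543·3018·0.2497 = 11.62 m
Minor: ΣK = 1.17; h_m = ΣK·V²/2g = 0.2921 m
Total H_L = 11.62 + 0.2921 = 11.92 m

H_L ≈ 11.9 m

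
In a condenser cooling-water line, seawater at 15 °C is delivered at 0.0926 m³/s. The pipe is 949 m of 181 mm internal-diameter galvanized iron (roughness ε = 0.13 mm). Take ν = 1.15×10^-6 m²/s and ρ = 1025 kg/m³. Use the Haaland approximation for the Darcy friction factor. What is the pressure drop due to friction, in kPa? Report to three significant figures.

V = 4Q/(πD²) = 4·0.0926/(π·0.181²) = 3.599 m/s
Re = VD/ν = 3.599·0.181/1.15×10^-6 = 5.66×10^5 → turbulent
ε/D = 0.13/181 = 7.18×10^-4
Haaland: f = 0.01877
h_f = f(L/D)V²/(2g) = 0.01877·(949/0.181)·3.599²/(2·9.81) = 64.95 m
Δp = ρg·h_f = 1025·9.81·64.95 = 653.1 kPa

Δp ≈ 653 kPa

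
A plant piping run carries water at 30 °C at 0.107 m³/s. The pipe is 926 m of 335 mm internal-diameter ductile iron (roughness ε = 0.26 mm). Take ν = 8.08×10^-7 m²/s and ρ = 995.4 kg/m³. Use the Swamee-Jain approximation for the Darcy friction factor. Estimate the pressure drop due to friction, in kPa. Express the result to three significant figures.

Δp ≈ 39.1 kPa

V = 4Q/(πD²) = 4·0.107/(π·0.335²) = 1.214 m/s
Re = VD/ν = 1.214·0.335/8.08×10^-7 = 5.03×10^5 → turbulent
ε/D = 0.26/335 = 7.76×10^-4
Swamee-Jain: f = 0.01931
h_f = f(L/D)V²/(2g) = 0.01931·(926/0.335)·1.214²/(2·9.81) = 4.009 m
Δp = ρg·h_f = 995.4·9.81·4.009 = 39.15 kPa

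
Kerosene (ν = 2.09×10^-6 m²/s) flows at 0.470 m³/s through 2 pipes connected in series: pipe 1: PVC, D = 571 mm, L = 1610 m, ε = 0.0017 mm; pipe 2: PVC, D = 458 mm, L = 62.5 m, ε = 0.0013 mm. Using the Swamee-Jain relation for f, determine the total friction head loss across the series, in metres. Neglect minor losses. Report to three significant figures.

H ≈ 7.07 m

Pipe 1: V = 1.835 m/s, Re = 5.01×10^5, ε/D = 2.98×10^-6, f = 0.01313, h_1 = f(L/D)V²/2g = 6.358 m
Pipe 2: V = 2.853 m/s, Re = 6.25×10^5, ε/D = 2.84×10^-6, f = 0.01264, h_2 = f(L/D)V²/2g = 0.7153 m
Series → Q common, losses add: H = Σh = 7.073 m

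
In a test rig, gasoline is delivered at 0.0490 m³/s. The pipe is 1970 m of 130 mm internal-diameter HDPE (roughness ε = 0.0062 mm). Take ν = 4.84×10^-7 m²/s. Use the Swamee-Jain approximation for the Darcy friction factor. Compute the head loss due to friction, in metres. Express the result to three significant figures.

V = 4Q/(πD²) = 4·0.0490/(π·0.130²) = 3.692 m/s
Re = VD/ν = 3.692·0.130/4.84×10^-7 = 9.92×10^5 → turbulent
ε/D = 0.0062/130 = 4.77×10^-5
Swamee-Jain: f = 0.01265
h_f = f(L/D)V²/(2g) = 0.01265·(1970/0.130)·3.692²/(2·9.81) = 133.2 m

h_f ≈ 133 m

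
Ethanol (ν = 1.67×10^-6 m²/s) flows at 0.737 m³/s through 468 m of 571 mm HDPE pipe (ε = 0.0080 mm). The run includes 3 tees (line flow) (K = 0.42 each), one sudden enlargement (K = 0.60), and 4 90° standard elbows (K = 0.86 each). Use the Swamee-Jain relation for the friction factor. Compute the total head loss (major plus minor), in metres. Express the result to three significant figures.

V = 4Q/(πD²) = 2.878 m/s; V²/2g = 0.4222 m
Re = 9.84×10^5, ε/D = 1.40×10^-5 → f = 0.01198 (Swamee-Jain)
Major: h_f = f(L/D)·V²/2g = 0.01198·819.6·0.4222 = 4.144 m
Minor: ΣK = 5.30; h_m = ΣK·V²/2g = 2.238 m
Total H_L = 4.144 + 2.238 = 6.381 m

H_L ≈ 6.38 m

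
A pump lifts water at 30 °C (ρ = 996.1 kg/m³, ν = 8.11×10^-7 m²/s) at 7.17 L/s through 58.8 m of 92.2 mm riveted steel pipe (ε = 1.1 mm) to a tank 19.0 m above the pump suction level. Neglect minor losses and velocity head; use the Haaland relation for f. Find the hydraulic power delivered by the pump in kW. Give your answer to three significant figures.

V = 4Q/(πD²) = 1.074 m/s; Re = 1.22×10^5; ε/D = 0.0119; f = 0.04077
h_f = f(L/D)V²/2g = 1.528 m
Total head H = z + h_f = 19.0 + 1.528 = 20.53 m
P_hyd = ρgQH = 996.1·9.81·0.00717·20.53 = 1.438 kW

P_hyd ≈ 1.44 kW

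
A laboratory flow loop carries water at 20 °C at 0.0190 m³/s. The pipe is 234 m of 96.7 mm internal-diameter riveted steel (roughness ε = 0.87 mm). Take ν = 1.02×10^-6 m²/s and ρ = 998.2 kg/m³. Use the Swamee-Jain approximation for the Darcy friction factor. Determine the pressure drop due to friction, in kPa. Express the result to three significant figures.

Δp ≈ 299 kPa

V = 4Q/(πD²) = 4·0.0190/(π·0.0967²) = 2.587 m/s
Re = VD/ν = 2.587·0.0967/1.02×10^-6 = 2.45×10^5 → turbulent
ε/D = 0.87/96.7 = 0.00900
Swamee-Jain: f = 0.03699
h_f = f(L/D)V²/(2g) = 0.03699·(234/0.0967)·2.587²/(2·9.81) = 30.53 m
Δp = ρg·h_f = 998.2·9.81·30.53 = 299.0 kPa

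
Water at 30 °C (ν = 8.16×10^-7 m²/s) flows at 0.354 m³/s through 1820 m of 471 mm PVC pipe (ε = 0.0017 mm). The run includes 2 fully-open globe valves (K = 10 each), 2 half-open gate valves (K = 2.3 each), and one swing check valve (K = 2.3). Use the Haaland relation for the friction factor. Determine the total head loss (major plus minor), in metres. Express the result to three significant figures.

V = 4Q/(πD²) = 2.032 m/s; V²/2g = 0.2104 m
Re = 1.17×10^6, ε/D = 3.61×10^-6 → f = 0.01135 (Haaland)
Major: h_f = f(L/D)·V²/2g = 0.01135·3864·0.2104 = 9.227 m
Minor: ΣK = 26.9; h_m = ΣK·V²/2g = 5.660 m
Total H_L = 9.227 + 5.660 = 14.89 m

H_L ≈ 14.9 m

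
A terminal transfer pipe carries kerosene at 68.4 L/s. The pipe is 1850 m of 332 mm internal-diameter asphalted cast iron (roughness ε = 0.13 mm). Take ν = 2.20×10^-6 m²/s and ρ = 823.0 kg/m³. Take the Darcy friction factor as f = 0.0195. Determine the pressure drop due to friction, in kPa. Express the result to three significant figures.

Δp ≈ 27.9 kPa

V = 4Q/(πD²) = 4·0.0684/(π·0.332²) = 0.7901 m/s
h_f = f(L/D)V²/(2g) = 0.01950·(1850/0.332)·0.7901²/(2·9.81) = 3.457 m
Δp = ρg·h_f = 823.0·9.81·3.457 = 27.91 kPa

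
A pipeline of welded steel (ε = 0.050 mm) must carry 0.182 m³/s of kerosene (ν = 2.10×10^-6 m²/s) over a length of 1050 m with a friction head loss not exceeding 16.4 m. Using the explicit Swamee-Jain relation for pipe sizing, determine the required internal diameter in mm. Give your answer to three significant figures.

D ≈ 311 mm

Swamee-Jain (Type III): D = 0.66·[ε^1.25·(LQ²/(gh_f))^4.75 + ν·Q^9.4·(L/(gh_f))^5.2]^0.04
LQ²/(gh_f) = 0.2162; L/(gh_f) = 6.526
Term 1 = ε^1.25·(…)^4.75 = 2.91×10^-9; Term 2 = ν·Q^9.4·(…)^5.2 = 4.01×10^-9
D = 0.66·(2.91×10^-9 + 4.01×10^-9)^0.04 = 0.3113 m = 311 mm
Check: V = 2.39 m/s, Re = 3.54×10^5, f = 0.01568, h_f = 15.4 m ≈ 16.4 m ✓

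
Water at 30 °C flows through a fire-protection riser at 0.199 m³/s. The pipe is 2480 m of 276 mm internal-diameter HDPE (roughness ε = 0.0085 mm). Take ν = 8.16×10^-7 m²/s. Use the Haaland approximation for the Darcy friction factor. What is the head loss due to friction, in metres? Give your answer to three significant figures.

V = 4Q/(πD²) = 4·0.199/(π·0.276²) = 3.326 m/s
Re = VD/ν = 3.326·0.276/8.16×10^-7 = 1.13×10^6 → turbulent
ε/D = 0.0085/276 = 3.08×10^-5
Haaland: f = 0.01199
h_f = f(L/D)V²/(2g) = 0.01199·(2480/0.276)·3.326²/(2·9.81) = 60.74 m

h_f ≈ 60.7 m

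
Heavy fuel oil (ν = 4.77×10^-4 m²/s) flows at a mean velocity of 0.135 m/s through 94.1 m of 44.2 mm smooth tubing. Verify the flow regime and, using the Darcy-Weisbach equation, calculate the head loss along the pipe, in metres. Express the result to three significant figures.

h_f ≈ 10.1 m

Re = VD/ν = 0.135·0.04420/4.77×10^-4 = 12.5 → laminar (Re < 2300)
f = 64/Re = 5.116
h_f = f(L/D)V²/(2g) = 5.116·(94.1/0.04420)·0.135²/(2·9.81) = 10.12 m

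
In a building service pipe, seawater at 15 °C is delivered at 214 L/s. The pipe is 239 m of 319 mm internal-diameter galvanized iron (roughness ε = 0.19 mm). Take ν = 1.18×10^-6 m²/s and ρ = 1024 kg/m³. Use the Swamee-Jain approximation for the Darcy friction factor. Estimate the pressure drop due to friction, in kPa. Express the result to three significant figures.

Δp ≈ 49.7 kPa

V = 4Q/(πD²) = 4·0.214/(π·0.319²) = 2.678 m/s
Re = VD/ν = 2.678·0.319/1.18×10^-6 = 7.24×10^5 → turbulent
ε/D = 0.19/319 = 5.96×10^-4
Swamee-Jain: f = 0.01809
h_f = f(L/D)V²/(2g) = 0.01809·(239/0.319)·2.678²/(2·9.81) = 4.952 m
Δp = ρg·h_f = 1024·9.81·4.952 = 49.74 kPa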